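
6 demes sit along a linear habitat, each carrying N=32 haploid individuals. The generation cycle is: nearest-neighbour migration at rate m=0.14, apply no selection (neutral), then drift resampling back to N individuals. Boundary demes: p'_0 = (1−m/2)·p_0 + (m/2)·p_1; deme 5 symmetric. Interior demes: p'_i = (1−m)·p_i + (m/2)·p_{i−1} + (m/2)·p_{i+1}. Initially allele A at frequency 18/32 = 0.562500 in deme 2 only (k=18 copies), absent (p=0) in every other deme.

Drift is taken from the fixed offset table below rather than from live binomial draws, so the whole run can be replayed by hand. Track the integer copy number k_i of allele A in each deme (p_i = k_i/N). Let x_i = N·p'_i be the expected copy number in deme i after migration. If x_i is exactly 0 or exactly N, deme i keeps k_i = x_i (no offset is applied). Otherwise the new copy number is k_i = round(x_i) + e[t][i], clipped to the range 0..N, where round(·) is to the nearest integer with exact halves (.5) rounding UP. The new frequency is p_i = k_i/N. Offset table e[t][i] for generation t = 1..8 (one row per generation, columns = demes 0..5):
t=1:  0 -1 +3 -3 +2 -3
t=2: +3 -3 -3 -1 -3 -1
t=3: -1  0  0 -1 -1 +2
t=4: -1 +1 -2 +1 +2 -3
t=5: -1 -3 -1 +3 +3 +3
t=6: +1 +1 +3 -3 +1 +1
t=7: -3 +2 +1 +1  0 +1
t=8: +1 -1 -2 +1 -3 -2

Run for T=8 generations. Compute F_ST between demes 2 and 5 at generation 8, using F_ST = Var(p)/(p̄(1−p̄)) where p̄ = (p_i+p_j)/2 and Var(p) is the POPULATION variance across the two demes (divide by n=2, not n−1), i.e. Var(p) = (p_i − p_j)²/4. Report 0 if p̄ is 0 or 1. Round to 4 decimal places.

t=0: k=[0 0 18 0 0 0]
t=1: x=[0.0000 1.2600 15.4800 1.2600 0.0000 0.0000] k=[0 0 18 0 0 0]
t=2: x=[0.0000 1.2600 15.4800 1.2600 0.0000 0.0000] k=[0 0 12 0 0 0]
t=3: x=[0.0000 0.8400 10.3200 0.8400 0.0000 0.0000] k=[0 1 10 0 0 0]
t=4: x=[0.0700 1.5600 8.6700 0.7000 0.0000 0.0000] k=[0 3 7 2 0 0]
t=5: x=[0.2100 3.0700 6.3700 2.2100 0.1400 0.0000] k=[0 0 5 5 3 0]
t=6: x=[0.0000 0.3500 4.6500 4.8600 2.9300 0.2100] k=[0 1 8 2 4 1]
t=7: x=[0.0700 1.4200 7.0900 2.5600 3.6500 1.2100] k=[0 3 8 4 4 2]
t=8: x=[0.2100 3.1400 7.3700 4.2800 3.8600 2.1400] k=[1 2 5 5 1 0]

0.0847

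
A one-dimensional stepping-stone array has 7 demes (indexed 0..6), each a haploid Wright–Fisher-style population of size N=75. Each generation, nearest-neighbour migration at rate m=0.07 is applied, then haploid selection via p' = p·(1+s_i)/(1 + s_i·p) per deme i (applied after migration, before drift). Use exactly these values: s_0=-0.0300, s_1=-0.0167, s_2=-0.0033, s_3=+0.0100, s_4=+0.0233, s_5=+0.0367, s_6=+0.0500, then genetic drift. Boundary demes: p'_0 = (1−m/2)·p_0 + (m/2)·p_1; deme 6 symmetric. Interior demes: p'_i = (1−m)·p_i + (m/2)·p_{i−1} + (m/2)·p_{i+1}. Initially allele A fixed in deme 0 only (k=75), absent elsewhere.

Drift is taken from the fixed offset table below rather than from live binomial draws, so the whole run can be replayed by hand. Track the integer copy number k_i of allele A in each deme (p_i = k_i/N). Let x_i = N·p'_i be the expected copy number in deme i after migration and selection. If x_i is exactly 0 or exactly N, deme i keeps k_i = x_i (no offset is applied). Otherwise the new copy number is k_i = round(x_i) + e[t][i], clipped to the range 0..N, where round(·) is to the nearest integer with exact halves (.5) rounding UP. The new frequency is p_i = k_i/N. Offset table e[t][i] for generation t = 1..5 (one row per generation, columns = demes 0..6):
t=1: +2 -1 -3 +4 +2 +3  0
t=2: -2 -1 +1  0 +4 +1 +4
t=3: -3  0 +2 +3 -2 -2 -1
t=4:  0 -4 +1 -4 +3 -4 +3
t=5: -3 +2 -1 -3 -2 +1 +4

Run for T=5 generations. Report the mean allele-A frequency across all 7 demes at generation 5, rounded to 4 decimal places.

0.1295

t=0: k=[75 0 0 0 0 0 0]
t=1: x=[72.2967 2.5827 0.0000 0.0000 0.0000 0.0000 0.0000] k=[74 2 0 0 0 0 0]
t=2: x=[71.3764 4.3800 0.0698 0.0000 0.0000 0.0000 0.0000] k=[69 3 1 0 0 0 0]
t=3: x=[66.4622 5.1585 1.0316 0.0353 0.0000 0.0000 0.0000] k=[63 5 3 3 0 0 0]
t=4: x=[60.6193 6.8544 3.0603 2.9228 0.1074 0.0000 0.0000] k=[61 3 4 0 3 0 0]
t=5: x=[58.5827 4.9860 3.8130 0.2474 2.8525 0.1088 0.0000] k=[56 7 3 0 1 1 0]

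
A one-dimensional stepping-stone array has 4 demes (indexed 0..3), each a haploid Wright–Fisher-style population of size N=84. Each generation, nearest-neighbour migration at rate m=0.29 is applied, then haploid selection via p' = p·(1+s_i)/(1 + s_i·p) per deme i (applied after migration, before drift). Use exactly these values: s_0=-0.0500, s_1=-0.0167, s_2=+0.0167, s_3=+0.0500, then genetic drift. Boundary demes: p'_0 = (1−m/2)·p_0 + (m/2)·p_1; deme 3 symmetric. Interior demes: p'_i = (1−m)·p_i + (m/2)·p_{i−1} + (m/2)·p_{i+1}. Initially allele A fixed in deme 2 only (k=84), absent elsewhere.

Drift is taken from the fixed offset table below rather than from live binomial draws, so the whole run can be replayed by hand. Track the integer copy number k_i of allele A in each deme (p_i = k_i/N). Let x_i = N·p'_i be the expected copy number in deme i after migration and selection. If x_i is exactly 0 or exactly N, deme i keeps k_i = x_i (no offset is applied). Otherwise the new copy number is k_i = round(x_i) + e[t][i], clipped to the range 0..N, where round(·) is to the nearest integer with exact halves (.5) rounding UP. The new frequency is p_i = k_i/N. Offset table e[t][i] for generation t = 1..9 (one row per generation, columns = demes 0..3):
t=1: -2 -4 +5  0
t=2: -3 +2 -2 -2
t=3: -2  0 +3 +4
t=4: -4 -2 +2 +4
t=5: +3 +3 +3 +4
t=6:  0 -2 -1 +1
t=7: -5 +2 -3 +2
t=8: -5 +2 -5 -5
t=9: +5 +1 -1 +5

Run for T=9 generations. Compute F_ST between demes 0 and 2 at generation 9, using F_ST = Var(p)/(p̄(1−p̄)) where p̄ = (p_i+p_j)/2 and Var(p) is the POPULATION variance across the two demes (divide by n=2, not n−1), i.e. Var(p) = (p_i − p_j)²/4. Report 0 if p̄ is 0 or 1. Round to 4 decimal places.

0.0842

t=0: k=[0 0 84 0]
t=1: x=[0.0000 12.0057 59.9255 12.6969] k=[0 8 65 13]
t=2: x=[1.1028 14.8975 49.5321 21.3065] k=[0 17 48 19]
t=3: x=[2.3452 18.7833 39.6465 24.0333] k=[0 19 43 28]
t=4: x=[2.6215 19.4720 37.6888 31.1247] k=[0 17 40 35]
t=5: x=[2.3452 17.6342 36.2810 36.7302] k=[5 21 39 41]
t=6: x=[6.9844 21.0234 37.0226 41.7342] k=[7 19 36 43]
t=7: x=[8.3464 19.4720 34.8873 43.0094] k=[3 21 32 45]
t=8: x=[5.3474 19.7296 32.6198 44.1380] k=[0 22 28 39]
t=9: x=[3.0363 19.4274 29.0389 38.4198] k=[8 20 28 43]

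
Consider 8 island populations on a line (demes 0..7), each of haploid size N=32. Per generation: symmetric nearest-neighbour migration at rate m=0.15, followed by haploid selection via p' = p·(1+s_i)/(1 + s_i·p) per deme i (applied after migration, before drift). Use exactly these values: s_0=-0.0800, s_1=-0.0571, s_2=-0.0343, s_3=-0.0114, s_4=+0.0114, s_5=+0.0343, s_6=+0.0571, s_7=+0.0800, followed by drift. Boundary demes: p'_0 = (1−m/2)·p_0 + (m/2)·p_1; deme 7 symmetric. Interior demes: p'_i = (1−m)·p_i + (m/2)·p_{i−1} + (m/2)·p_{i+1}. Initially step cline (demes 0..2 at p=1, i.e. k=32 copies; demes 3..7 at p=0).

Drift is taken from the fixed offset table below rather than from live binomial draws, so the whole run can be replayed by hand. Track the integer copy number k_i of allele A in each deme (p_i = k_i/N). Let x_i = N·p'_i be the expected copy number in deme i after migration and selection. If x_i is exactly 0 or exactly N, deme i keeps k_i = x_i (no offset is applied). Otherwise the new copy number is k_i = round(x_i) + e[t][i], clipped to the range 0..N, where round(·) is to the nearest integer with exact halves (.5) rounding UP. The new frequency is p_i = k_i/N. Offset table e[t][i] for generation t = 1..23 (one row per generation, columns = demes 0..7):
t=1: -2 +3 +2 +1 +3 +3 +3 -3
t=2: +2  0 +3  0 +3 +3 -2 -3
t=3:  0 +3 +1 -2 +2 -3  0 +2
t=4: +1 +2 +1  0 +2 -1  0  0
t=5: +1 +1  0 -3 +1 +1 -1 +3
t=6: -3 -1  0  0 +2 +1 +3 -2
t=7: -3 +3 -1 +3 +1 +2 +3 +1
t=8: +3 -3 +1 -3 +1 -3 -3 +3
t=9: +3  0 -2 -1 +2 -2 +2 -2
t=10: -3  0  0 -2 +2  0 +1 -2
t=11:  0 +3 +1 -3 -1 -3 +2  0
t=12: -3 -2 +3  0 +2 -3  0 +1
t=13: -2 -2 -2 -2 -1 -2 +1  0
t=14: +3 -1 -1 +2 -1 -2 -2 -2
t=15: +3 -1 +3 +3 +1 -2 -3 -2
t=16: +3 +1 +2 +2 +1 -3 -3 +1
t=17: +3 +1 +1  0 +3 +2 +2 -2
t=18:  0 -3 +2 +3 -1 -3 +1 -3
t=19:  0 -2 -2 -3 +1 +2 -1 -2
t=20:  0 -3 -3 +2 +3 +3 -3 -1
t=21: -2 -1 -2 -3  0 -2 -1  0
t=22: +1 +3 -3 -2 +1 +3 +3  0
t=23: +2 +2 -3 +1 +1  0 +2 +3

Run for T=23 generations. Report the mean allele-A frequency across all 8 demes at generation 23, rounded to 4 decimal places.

0.3906

t=0: k=[32 32 32 0 0 0 0 0]
t=1: x=[32.0000 32.0000 29.5214 2.3747 0.0000 0.0000 0.0000 0.0000] k=[32 32 32 3 0 0 0 0]
t=2: x=[32.0000 32.0000 29.7532 4.9022 0.2275 0.0000 0.0000 0.0000] k=[32 32 32 5 3 0 0 0]
t=3: x=[32.0000 32.0000 29.9078 6.8133 2.9553 0.2327 0.0000 0.0000] k=[32 32 31 5 5 0 0 0]
t=4: x=[32.0000 31.9205 29.0324 6.8878 4.6700 0.3877 0.0000 0.0000] k=[32 32 30 7 7 0 0 0]
t=5: x=[32.0000 31.8410 28.3127 8.6524 6.5337 0.5427 0.0000 0.0000] k=[32 32 28 6 8 2 0 0]
t=6: x=[32.0000 31.6820 26.4927 7.7326 7.4647 2.3730 0.1585 0.0000] k=[32 31 26 8 9 3 3 0]
t=7: x=[31.9185 30.6247 24.8327 9.3489 8.5458 3.5552 2.9190 0.2429] k=[29 32 24 12 10 6 6 1]
t=8: x=[29.0063 31.1264 23.4837 12.6622 9.9275 6.4724 5.8871 1.4799] k=[32 28 24 10 11 3 3 4]
t=9: x=[31.6742 27.7896 23.0264 11.0419 10.4044 3.7092 3.2328 4.1978] k=[32 28 21 10 12 2 5 2]
t=10: x=[31.6742 27.5547 20.4436 10.8925 11.1823 3.0673 4.7711 2.3897] k=[29 28 20 9 13 3 6 0]
t=11: x=[28.6853 27.2417 19.5103 10.0458 12.0350 4.0939 5.5761 0.4855] k=[29 30 21 7 11 1 8 0]
t=12: x=[28.8457 29.0986 20.3678 8.2794 10.0279 2.3473 7.1795 0.6470] k=[26 27 23 8 12 0 7 2]
t=13: x=[25.6618 26.3569 21.9358 9.3489 10.8813 1.4716 6.3789 2.5499] k=[24 24 20 7 10 0 7 3]
t=14: x=[23.4894 23.3335 19.0569 8.1303 9.0986 1.3169 6.4565 3.5348] k=[26 22 18 10 8 0 4 2]
t=15: x=[25.2674 21.5914 17.4235 10.3695 7.6156 0.9300 3.7291 2.3096] k=[28 21 20 13 9 0 1 0]
t=16: x=[27.1413 21.0301 19.2835 13.1361 8.6966 0.7751 0.8972 0.0810] k=[30 22 21 15 10 0 0 1]
t=17: x=[29.1937 22.1282 20.3678 14.9836 9.7015 0.7751 0.0793 0.9967] k=[32 23 21 15 13 3 2 0]
t=18: x=[31.2676 23.1537 20.4436 15.2085 12.4862 3.7861 2.0280 0.1619] k=[31 20 22 18 11 1 3 0]
t=19: x=[30.0261 20.5463 21.3029 17.6843 10.8562 1.9612 2.7620 0.2429] k=[30 19 19 15 12 4 2 0]
t=20: x=[28.9527 19.3785 18.4280 14.9836 11.7090 4.5808 2.1067 0.1619] k=[29 16 15 17 15 8 0 0]
t=21: x=[27.7255 16.4305 14.9467 16.6084 14.7151 8.1278 0.6336 0.0000] k=[26 15 13 14 15 6 0 0]
t=22: x=[24.7166 15.2052 12.9550 13.9098 14.3397 6.3958 0.4753 0.0000] k=[26 18 10 12 15 9 3 0]
t=23: x=[24.9525 17.5354 10.5023 11.9889 14.4147 9.2198 3.3896 0.2429] k=[27 20 8 13 15 9 5 3]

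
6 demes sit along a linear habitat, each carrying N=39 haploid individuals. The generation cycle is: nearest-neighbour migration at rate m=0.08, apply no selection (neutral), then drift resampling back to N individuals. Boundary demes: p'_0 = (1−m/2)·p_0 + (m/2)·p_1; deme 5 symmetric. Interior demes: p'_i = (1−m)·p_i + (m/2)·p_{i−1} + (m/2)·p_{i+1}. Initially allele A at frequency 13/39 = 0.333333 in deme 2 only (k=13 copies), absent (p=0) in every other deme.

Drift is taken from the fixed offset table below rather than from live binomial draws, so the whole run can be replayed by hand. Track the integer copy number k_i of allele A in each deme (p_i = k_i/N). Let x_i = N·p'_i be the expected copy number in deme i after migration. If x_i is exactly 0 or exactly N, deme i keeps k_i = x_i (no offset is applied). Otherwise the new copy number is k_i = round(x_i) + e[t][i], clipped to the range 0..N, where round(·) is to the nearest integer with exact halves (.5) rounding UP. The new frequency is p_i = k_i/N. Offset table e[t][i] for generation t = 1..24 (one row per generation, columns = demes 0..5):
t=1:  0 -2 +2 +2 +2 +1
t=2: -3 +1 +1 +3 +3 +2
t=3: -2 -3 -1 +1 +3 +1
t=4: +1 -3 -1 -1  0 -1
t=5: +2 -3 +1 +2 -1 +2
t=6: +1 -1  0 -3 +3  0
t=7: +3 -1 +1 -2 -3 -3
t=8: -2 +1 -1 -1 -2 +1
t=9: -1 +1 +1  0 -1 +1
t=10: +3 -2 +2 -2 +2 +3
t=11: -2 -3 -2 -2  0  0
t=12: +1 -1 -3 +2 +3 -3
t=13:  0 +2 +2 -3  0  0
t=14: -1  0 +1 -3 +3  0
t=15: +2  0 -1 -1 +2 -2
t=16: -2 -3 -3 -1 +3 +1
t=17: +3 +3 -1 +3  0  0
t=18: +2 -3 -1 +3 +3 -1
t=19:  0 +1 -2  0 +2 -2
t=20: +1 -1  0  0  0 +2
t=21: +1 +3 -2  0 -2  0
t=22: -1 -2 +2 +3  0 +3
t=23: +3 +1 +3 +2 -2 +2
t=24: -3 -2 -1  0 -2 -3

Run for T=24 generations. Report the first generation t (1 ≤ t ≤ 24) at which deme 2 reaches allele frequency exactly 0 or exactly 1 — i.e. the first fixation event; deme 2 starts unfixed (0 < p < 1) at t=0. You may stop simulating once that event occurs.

t=0: k=[0 0 13 0 0 0]
t=1: x=[0.0000 0.5200 11.9600 0.5200 0.0000 0.0000] k=[0 0 14 3 0 0]
t=2: x=[0.0000 0.5600 13.0000 3.3200 0.1200 0.0000] k=[0 2 14 6 3 0]
t=3: x=[0.0800 2.4000 13.2000 6.2000 3.0000 0.1200] k=[0 0 12 7 6 1]
t=4: x=[0.0000 0.4800 11.3200 7.1600 5.8400 1.2000] k=[0 0 10 6 6 0]
t=5: x=[0.0000 0.4000 9.4400 6.1600 5.7600 0.2400] k=[0 0 10 8 5 2]
t=6: x=[0.0000 0.4000 9.5200 7.9600 5.0000 2.1200] k=[0 0 10 5 8 2]
t=7: x=[0.0000 0.4000 9.4000 5.3200 7.6400 2.2400] k=[0 0 10 3 5 0]
t=8: x=[0.0000 0.4000 9.3200 3.3600 4.7200 0.2000] k=[0 1 8 2 3 1]
t=9: x=[0.0400 1.2400 7.4800 2.2800 2.8800 1.0800] k=[0 2 8 2 2 2]
t=10: x=[0.0800 2.1600 7.5200 2.2400 2.0000 2.0000] k=[3 0 10 0 4 5]
t=11: x=[2.8800 0.5200 9.2000 0.5600 3.8800 4.9600] k=[1 0 7 0 4 5]
t=12: x=[0.9600 0.3200 6.4400 0.4400 3.8800 4.9600] k=[2 0 3 2 7 2]
t=13: x=[1.9200 0.2000 2.8400 2.2400 6.6000 2.2000] k=[2 2 5 0 7 2]
t=14: x=[2.0000 2.1200 4.6800 0.4800 6.5200 2.2000] k=[1 2 6 0 10 2]
t=15: x=[1.0400 2.1200 5.6000 0.6400 9.2800 2.3200] k=[3 2 5 0 11 0]
t=16: x=[2.9600 2.1600 4.6800 0.6400 10.1200 0.4400] k=[1 0 2 0 13 1]
t=17: x=[0.9600 0.1200 1.8400 0.6000 12.0000 1.4800] k=[4 3 1 4 12 1]
t=18: x=[3.9600 2.9600 1.2000 4.2000 11.2400 1.4400] k=[6 0 0 7 14 0]

18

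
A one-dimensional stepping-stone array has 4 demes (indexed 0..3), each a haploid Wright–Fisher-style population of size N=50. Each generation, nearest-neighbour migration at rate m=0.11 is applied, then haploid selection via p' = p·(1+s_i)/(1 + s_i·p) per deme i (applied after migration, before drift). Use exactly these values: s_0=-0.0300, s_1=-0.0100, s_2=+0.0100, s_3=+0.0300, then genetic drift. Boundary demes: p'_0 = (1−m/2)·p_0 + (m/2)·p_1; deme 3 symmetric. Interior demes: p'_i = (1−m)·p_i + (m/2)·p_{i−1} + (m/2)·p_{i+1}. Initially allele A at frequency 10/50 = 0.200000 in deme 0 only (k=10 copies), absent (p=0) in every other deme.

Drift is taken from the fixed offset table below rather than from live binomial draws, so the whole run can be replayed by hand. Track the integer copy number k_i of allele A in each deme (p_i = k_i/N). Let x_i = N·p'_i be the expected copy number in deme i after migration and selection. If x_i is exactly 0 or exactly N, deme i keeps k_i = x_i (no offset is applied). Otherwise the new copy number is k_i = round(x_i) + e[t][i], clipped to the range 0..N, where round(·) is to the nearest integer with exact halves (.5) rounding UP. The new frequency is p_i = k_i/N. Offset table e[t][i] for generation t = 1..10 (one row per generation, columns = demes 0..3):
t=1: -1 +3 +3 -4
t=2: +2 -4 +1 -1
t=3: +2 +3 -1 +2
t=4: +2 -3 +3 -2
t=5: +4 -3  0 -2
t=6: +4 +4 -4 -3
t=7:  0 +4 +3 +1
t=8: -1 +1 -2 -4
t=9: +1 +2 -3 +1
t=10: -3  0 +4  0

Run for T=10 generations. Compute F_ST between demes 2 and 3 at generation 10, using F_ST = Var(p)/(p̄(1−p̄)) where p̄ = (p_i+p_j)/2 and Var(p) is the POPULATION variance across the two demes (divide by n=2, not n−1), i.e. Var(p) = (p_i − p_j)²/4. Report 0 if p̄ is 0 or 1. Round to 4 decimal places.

t=0: k=[10 0 0 0]
t=1: x=[9.2188 0.5446 0.0000 0.0000] k=[8 4 0 0]
t=2: x=[7.5820 3.9632 0.2222 0.0000] k=[10 0 1 0]
t=3: x=[9.2188 0.5990 0.8987 0.0566] k=[11 4 0 2]
t=4: x=[10.3625 4.1268 0.3333 1.9445] k=[12 1 3 0]
t=5: x=[11.1292 1.6984 2.7508 0.1699] k=[15 0 3 0]
t=6: x=[13.8677 0.9803 2.6953 0.1699] k=[18 5 0 0]
t=7: x=[16.9422 5.3915 0.2777 0.0000] k=[17 9 3 0]
t=8: x=[16.2244 9.0354 3.1946 0.1699] k=[15 10 1 0]
t=9: x=[14.4106 9.7012 1.4540 0.0566] k=[15 12 0 1]
t=10: x=[14.5192 11.4162 0.7220 0.9728] k=[12 11 5 1]

0.0284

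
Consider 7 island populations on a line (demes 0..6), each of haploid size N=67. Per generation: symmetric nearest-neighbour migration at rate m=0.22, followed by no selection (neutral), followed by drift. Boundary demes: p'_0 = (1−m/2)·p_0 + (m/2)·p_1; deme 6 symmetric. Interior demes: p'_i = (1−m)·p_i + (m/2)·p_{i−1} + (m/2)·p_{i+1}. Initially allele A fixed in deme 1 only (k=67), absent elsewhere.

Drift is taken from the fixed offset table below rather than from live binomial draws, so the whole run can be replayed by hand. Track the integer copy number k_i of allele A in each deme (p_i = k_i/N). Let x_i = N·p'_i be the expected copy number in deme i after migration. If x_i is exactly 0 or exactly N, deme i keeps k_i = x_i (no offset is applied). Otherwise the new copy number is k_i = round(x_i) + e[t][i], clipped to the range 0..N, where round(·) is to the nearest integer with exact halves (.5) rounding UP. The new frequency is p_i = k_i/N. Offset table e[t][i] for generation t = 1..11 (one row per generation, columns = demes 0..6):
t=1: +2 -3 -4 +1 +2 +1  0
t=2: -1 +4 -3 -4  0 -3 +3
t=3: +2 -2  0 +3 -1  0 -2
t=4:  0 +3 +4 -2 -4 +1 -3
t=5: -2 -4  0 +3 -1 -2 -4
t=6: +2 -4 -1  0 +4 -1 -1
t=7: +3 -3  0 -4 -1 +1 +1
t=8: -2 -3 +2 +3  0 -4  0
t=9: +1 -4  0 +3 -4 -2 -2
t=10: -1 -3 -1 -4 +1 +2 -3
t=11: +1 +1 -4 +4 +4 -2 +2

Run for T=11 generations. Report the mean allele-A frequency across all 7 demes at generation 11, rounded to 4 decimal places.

t=0: k=[0 67 0 0 0 0 0]
t=1: x=[7.3700 52.2600 7.3700 0.0000 0.0000 0.0000 0.0000] k=[9 49 3 0 0 0 0]
t=2: x=[13.4000 39.5400 7.7300 0.3300 0.0000 0.0000 0.0000] k=[12 44 5 0 0 0 0]
t=3: x=[15.5200 36.1900 8.7400 0.5500 0.0000 0.0000 0.0000] k=[18 34 9 4 0 0 0]
t=4: x=[19.7600 29.4900 11.2000 4.1100 0.4400 0.0000 0.0000] k=[20 32 15 2 0 0 0]
t=5: x=[21.3200 28.8100 15.4400 3.2100 0.2200 0.0000 0.0000] k=[19 25 15 6 0 0 0]
t=6: x=[19.6600 23.2400 15.1100 6.3300 0.6600 0.0000 0.0000] k=[22 19 14 6 5 0 0]
t=7: x=[21.6700 18.7800 13.6700 6.7700 4.5600 0.5500 0.0000] k=[25 16 14 3 4 2 0]
t=8: x=[24.0100 16.7700 13.0100 4.3200 3.6700 2.0000 0.2200] k=[22 14 15 7 4 0 0]
t=9: x=[21.1200 14.9900 14.0100 7.5500 3.8900 0.4400 0.0000] k=[22 11 14 11 0 0 0]
t=10: x=[20.7900 12.5400 13.3400 10.1200 1.2100 0.0000 0.0000] k=[20 10 12 6 2 0 0]
t=11: x=[18.9000 11.3200 11.1200 6.2200 2.2200 0.2200 0.0000] k=[20 12 7 10 6 0 0]

0.1173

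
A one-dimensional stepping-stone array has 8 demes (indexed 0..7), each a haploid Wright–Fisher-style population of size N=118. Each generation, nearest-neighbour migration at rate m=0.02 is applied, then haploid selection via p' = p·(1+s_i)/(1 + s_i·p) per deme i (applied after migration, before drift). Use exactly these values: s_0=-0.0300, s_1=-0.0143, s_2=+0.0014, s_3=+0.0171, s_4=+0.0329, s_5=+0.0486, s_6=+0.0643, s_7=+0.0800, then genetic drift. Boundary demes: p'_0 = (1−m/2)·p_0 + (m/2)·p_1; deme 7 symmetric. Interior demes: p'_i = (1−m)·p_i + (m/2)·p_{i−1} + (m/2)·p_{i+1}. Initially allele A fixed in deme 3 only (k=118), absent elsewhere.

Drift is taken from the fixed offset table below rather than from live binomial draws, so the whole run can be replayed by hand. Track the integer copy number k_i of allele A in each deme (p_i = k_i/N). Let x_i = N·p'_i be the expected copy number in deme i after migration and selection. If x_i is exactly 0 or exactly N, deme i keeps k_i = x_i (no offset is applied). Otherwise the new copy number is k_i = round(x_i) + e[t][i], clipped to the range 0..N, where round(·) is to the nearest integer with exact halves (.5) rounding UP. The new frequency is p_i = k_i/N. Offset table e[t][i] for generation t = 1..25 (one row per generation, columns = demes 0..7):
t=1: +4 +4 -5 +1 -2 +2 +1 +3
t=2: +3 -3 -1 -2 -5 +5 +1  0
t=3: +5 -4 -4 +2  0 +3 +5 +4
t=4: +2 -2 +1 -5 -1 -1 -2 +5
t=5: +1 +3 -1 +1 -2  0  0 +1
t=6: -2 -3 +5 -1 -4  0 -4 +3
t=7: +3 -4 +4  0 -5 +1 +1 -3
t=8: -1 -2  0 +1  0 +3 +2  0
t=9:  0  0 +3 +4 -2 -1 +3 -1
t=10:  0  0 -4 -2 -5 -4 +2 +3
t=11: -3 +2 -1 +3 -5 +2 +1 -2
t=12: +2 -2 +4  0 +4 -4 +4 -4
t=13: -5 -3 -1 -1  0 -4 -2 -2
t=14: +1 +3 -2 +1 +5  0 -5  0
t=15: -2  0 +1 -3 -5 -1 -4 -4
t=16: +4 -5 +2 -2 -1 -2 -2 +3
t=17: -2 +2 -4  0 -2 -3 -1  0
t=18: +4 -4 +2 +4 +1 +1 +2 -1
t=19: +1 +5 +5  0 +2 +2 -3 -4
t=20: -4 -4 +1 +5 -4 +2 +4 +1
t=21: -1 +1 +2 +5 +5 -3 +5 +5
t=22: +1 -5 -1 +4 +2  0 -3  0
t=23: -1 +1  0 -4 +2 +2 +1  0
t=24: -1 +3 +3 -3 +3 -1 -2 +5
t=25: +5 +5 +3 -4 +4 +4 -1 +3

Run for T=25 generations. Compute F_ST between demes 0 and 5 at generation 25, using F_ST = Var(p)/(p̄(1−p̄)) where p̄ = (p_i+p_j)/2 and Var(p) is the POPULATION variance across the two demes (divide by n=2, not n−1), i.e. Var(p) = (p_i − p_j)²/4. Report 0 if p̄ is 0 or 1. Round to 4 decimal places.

0.0003

t=0: k=[0 0 0 118 0 0 0 0]
t=1: x=[0.0000 0.0000 1.1816 115.6789 1.2184 0.0000 0.0000 0.0000] k=[0 0 0 117 0 0 0 0]
t=2: x=[0.0000 0.0000 1.1716 114.7146 1.2081 0.0000 0.0000 0.0000] k=[0 0 0 113 0 0 0 0]
t=3: x=[0.0000 0.0000 1.1316 110.8547 1.1668 0.0000 0.0000 0.0000] k=[0 0 0 113 1 0 0 0]
t=4: x=[0.0000 0.0000 1.1316 110.8645 2.1781 0.0105 0.0000 0.0000] k=[0 0 2 106 1 0 0 0]
t=5: x=[0.0000 0.0197 3.0241 104.1190 2.1059 0.0105 0.0000 0.0000] k=[0 3 2 105 0 0 0 0]
t=6: x=[0.0291 2.9187 3.0441 103.1416 1.0842 0.0000 0.0000 0.0000] k=[0 0 8 102 0 0 0 0]
t=7: x=[0.0000 0.0789 8.8715 100.2967 1.0533 0.0000 0.0000 0.0000] k=[0 0 13 100 0 0 0 0]
t=8: x=[0.0000 0.1281 13.7570 98.4086 1.0326 0.0000 0.0000 0.0000] k=[0 0 14 99 1 0 0 0]
t=9: x=[0.0000 0.1380 14.7280 97.4592 2.0337 0.0105 0.0000 0.0000] k=[0 0 18 101 0 0 0 0]
t=10: x=[0.0000 0.1774 18.6720 99.4269 1.0429 0.0000 0.0000 0.0000] k=[0 0 15 97 0 0 0 0]
t=11: x=[0.0000 0.1479 15.6890 95.5202 1.0016 0.0000 0.0000 0.0000] k=[0 2 15 99 0 0 0 0]
t=12: x=[0.0194 2.0804 15.7291 97.4592 1.0223 0.0000 0.0000 0.0000] k=[2 0 20 97 5 0 0 0]
t=13: x=[1.9216 0.2169 20.5938 95.6191 6.0532 0.0524 0.0000 0.0000] k=[0 0 20 95 6 0 0 0]
t=14: x=[0.0000 0.1971 20.5738 93.6889 7.0413 0.0629 0.0000 0.0000] k=[0 3 19 95 12 0 0 0]
t=15: x=[0.0291 3.0864 19.6229 93.7384 13.0818 0.1258 0.0000 0.0000] k=[0 3 21 91 8 0 0 0]
t=16: x=[0.0291 3.1061 21.5446 89.8352 9.0159 0.0839 0.0000 0.0000] k=[4 0 24 88 8 0 0 0]
t=17: x=[3.8451 0.2760 24.4271 86.9495 8.9850 0.0839 0.0000 0.0000] k=[2 2 20 87 7 0 0 0]
t=18: x=[1.9410 2.1494 20.5137 85.9275 7.9671 0.0734 0.0000 0.0000] k=[6 0 23 90 9 1 0 0]
t=19: x=[5.7705 0.2859 23.4663 88.8934 10.0229 1.1215 0.0106 0.0000] k=[7 5 28 89 12 3 0 0]
t=20: x=[6.7826 5.1782 28.4102 88.0009 13.0510 3.2047 0.0319 0.0000] k=[3 1 29 93 9 5 4 0]
t=21: x=[2.8928 1.2816 29.3909 91.8666 10.0948 5.2636 4.2162 0.0432] k=[2 2 31 97 15 2 9 5]
t=22: x=[1.9410 2.2579 31.4022 95.8269 16.1356 2.3048 9.4160 5.4247] k=[3 0 30 100 18 2 6 5]
t=23: x=[2.8831 0.3253 30.4316 98.7547 19.1742 2.3048 6.3121 5.3925] k=[2 1 30 95 21 4 7 5]
t=24: x=[1.9313 1.2816 30.3916 93.9364 22.1465 4.3965 7.3690 5.4032] k=[1 4 33 91 25 3 5 10]
t=25: x=[0.9994 4.2013 33.3234 90.1226 26.0919 3.3929 5.3388 10.6740] k=[6 9 36 86 30 7 4 14]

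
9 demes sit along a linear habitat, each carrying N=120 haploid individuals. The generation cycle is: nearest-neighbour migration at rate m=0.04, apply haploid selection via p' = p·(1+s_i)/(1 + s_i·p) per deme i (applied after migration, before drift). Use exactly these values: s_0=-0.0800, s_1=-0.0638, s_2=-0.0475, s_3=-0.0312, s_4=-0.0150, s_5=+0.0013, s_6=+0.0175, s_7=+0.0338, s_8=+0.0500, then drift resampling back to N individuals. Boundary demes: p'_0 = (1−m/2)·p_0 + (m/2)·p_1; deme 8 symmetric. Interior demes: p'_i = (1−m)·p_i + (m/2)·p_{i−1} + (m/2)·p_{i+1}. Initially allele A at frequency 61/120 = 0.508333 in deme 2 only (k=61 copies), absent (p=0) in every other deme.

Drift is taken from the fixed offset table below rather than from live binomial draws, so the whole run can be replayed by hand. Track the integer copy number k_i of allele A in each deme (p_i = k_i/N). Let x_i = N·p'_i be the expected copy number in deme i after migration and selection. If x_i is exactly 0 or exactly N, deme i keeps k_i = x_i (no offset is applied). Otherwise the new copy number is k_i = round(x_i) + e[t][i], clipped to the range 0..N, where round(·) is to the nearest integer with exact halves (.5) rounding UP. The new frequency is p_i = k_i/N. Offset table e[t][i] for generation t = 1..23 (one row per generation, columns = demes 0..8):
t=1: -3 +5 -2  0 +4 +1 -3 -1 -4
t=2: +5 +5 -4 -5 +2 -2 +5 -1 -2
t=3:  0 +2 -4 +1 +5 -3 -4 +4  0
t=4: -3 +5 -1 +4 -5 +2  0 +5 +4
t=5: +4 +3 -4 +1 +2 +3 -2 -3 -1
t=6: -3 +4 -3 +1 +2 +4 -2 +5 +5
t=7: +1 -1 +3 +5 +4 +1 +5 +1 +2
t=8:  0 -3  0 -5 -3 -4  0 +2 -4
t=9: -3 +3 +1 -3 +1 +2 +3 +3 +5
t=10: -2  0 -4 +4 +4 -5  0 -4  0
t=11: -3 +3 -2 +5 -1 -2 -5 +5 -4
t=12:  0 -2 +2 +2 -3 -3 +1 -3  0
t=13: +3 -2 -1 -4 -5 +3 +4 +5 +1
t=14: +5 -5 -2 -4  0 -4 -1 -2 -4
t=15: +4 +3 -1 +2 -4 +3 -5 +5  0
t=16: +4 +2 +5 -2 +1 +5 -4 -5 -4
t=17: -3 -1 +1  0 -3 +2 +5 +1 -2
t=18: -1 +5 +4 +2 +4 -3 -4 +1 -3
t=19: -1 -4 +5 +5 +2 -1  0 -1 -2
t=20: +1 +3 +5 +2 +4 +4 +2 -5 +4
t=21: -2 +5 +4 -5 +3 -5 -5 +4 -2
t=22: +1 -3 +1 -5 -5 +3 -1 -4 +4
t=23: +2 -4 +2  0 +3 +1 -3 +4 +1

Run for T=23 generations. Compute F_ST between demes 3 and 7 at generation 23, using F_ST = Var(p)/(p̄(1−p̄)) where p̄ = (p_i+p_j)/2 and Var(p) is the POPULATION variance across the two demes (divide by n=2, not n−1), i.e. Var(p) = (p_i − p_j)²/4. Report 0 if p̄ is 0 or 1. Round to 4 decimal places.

t=0: k=[0 0 61 0 0 0 0 0 0]
t=1: x=[0.0000 1.1429 57.1020 1.1823 0.0000 0.0000 0.0000 0.0000 0.0000] k=[0 6 55 1 0 0 0 0 0]
t=2: x=[0.1104 6.4458 51.5047 1.9968 0.0197 0.0000 0.0000 0.0000 0.0000] k=[5 11 48 0 2 0 0 0 0]
t=3: x=[4.7265 10.9463 44.9241 0.9691 1.8917 0.0401 0.0000 0.0000 0.0000] k=[5 13 41 2 7 0 0 0 0]
t=4: x=[4.7636 12.6351 38.3786 2.7922 6.6642 0.1402 0.0000 0.0000 0.0000] k=[2 18 37 7 2 2 0 0 0]
t=5: x=[2.1377 17.0717 34.8053 7.2802 2.0690 1.9625 0.0407 0.0000 0.0000] k=[6 20 31 8 4 5 0 0 0]
t=6: x=[5.8019 18.8679 29.2306 8.1363 4.0406 4.8861 0.1017 0.0000 0.0000] k=[3 23 26 9 6 9 0 0 0]
t=7: x=[3.1351 21.4730 24.6336 9.0122 6.0328 8.7706 0.1831 0.0000 0.0000] k=[4 20 28 14 10 10 5 0 0]
t=8: x=[3.9859 18.7722 26.5404 13.8079 9.9413 9.9118 5.0838 0.1034 0.0000] k=[4 16 27 9 7 6 5 2 0]
t=9: x=[3.9119 15.0887 25.4310 9.0511 6.9208 6.0074 5.0432 2.0871 0.0420] k=[1 18 26 6 8 8 8 5 5]
t=10: x=[1.2339 16.8427 24.4781 6.2495 7.8484 8.0097 8.0696 5.2236 5.2391] k=[0 17 20 10 12 3 8 1 5]
t=11: x=[0.3129 15.7937 18.9504 9.9470 11.6204 3.2841 7.8869 1.2608 5.1554] k=[0 19 17 15 11 1 3 6 1]
t=12: x=[0.3497 17.5681 16.3022 14.5498 10.7314 1.2416 3.0715 6.0275 1.1545] k=[0 16 18 17 8 0 4 3 1]
t=13: x=[0.2945 14.8411 17.2101 16.3863 7.9076 0.2403 3.9660 3.0781 1.0915] k=[3 13 16 12 3 3 8 8 2]
t=14: x=[2.9503 12.1224 15.2021 11.5645 3.1335 3.1039 8.0290 8.1283 2.2240] k=[8 7 13 8 3 0 7 6 0]
t=15: x=[7.3809 6.7099 12.2348 7.7666 2.9955 0.2003 6.9528 6.0893 0.1260] k=[11 10 11 10 0 3 2 11 0]
t=16: x=[10.1761 9.4499 10.4849 9.5380 0.2561 2.9237 2.2378 10.9257 0.2310] k=[14 11 15 8 1 8 0 6 0]
t=17: x=[12.9451 10.4914 14.1608 7.7666 1.2610 7.7094 0.2849 5.9450 0.1260] k=[10 9 15 8 0 10 5 7 0]
t=18: x=[9.2431 8.5987 14.1222 7.7471 0.3546 9.7116 5.2260 7.0370 0.1470] k=[8 14 18 10 4 7 1 8 0]
t=19: x=[7.5111 13.1671 17.0362 9.7522 4.1195 6.8284 1.2818 7.9430 0.1680] k=[7 9 22 15 6 6 1 7 0]
t=20: x=[6.5073 8.6743 20.7514 14.5498 6.0920 5.9073 1.2411 6.9546 0.1470] k=[8 12 26 17 10 10 3 2 4]
t=21: x=[7.4739 11.4962 24.5753 16.5818 10.0006 9.8718 3.1732 2.1284 4.1512] k=[5 16 29 12 13 5 0 6 2]
t=22: x=[4.8192 15.1458 27.3586 12.0130 12.6480 5.0663 0.2238 5.9863 2.1821] k=[6 12 28 7 8 8 0 2 6]
t=23: x=[5.6535 11.4962 26.2484 7.2218 7.8681 7.8495 0.2035 2.1077 6.2007] k=[8 7 28 7 11 9 0 6 7]

0.0003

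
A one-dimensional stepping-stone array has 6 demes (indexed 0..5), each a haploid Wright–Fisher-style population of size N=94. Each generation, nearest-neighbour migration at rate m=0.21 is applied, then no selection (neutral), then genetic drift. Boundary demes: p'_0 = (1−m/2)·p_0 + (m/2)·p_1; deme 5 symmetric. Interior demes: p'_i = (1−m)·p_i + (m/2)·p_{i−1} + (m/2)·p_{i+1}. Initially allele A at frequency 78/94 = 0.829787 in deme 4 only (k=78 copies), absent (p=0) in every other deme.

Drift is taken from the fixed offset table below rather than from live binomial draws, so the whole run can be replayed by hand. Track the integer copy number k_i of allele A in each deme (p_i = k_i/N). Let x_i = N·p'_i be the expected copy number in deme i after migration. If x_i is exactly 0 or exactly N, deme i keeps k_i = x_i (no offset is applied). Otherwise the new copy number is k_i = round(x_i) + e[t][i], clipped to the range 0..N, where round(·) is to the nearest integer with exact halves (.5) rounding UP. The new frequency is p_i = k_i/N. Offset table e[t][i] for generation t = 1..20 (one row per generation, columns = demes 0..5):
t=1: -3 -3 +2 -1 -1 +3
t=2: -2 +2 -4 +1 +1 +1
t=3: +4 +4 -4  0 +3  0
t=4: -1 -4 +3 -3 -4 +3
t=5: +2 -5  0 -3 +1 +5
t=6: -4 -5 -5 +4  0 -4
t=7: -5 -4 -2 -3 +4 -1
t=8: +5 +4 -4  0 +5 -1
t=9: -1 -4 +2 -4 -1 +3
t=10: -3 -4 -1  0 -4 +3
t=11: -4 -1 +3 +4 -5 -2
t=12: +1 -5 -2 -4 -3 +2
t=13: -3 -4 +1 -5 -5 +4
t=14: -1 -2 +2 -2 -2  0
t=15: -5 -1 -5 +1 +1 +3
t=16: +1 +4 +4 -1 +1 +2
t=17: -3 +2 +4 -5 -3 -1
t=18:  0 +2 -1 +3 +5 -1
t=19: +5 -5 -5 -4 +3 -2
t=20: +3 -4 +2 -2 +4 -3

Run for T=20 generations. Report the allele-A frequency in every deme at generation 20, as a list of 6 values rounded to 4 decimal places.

[0.0957, 0.0000, 0.0532, 0.0532, 0.2660, 0.2447]

t=0: k=[0 0 0 0 78 0]
t=1: x=[0.0000 0.0000 0.0000 8.1900 61.6200 8.1900] k=[0 0 0 7 61 11]
t=2: x=[0.0000 0.0000 0.7350 11.9350 50.0800 16.2500] k=[0 0 0 13 51 17]
t=3: x=[0.0000 0.0000 1.3650 15.6250 43.4400 20.5700] k=[0 0 0 16 46 21]
t=4: x=[0.0000 0.0000 1.6800 17.4700 40.2250 23.6250] k=[0 0 5 14 36 27]
t=5: x=[0.0000 0.5250 5.4200 15.3650 32.7450 27.9450] k=[0 0 5 12 34 33]
t=6: x=[0.0000 0.5250 5.2100 13.5750 31.5850 33.1050] k=[0 0 0 18 32 29]
t=7: x=[0.0000 0.0000 1.8900 17.5800 30.2150 29.3150] k=[0 0 0 15 34 28]
t=8: x=[0.0000 0.0000 1.5750 15.4200 31.3750 28.6300] k=[0 0 0 15 36 28]
t=9: x=[0.0000 0.0000 1.5750 15.6300 32.9550 28.8400] k=[0 0 4 12 32 32]
t=10: x=[0.0000 0.4200 4.4200 13.2600 29.9000 32.0000] k=[0 0 3 13 26 35]
t=11: x=[0.0000 0.3150 3.7350 13.3150 25.5800 34.0550] k=[0 0 7 17 21 32]
t=12: x=[0.0000 0.7350 7.3150 16.3700 21.7350 30.8450] k=[0 0 5 12 19 33]
t=13: x=[0.0000 0.5250 5.2100 12.0000 19.7350 31.5300] k=[0 0 6 7 15 36]
t=14: x=[0.0000 0.6300 5.4750 7.7350 16.3650 33.7950] k=[0 0 7 6 14 34]
t=15: x=[0.0000 0.7350 6.1600 6.9450 15.2600 31.9000] k=[0 0 1 8 16 35]
t=16: x=[0.0000 0.1050 1.6300 8.1050 17.1550 33.0050] k=[0 4 6 7 18 35]
t=17: x=[0.4200 3.7900 5.8950 8.0500 18.6300 33.2150] k=[0 6 10 3 16 32]
t=18: x=[0.6300 5.7900 8.8450 5.1000 16.3150 30.3200] k=[1 8 8 8 21 29]
t=19: x=[1.7350 7.2650 8.0000 9.3650 20.4750 28.1600] k=[7 2 3 5 23 26]
t=20: x=[6.4750 2.6300 3.1050 6.6800 21.4250 25.6850] k=[9 0 5 5 25 23]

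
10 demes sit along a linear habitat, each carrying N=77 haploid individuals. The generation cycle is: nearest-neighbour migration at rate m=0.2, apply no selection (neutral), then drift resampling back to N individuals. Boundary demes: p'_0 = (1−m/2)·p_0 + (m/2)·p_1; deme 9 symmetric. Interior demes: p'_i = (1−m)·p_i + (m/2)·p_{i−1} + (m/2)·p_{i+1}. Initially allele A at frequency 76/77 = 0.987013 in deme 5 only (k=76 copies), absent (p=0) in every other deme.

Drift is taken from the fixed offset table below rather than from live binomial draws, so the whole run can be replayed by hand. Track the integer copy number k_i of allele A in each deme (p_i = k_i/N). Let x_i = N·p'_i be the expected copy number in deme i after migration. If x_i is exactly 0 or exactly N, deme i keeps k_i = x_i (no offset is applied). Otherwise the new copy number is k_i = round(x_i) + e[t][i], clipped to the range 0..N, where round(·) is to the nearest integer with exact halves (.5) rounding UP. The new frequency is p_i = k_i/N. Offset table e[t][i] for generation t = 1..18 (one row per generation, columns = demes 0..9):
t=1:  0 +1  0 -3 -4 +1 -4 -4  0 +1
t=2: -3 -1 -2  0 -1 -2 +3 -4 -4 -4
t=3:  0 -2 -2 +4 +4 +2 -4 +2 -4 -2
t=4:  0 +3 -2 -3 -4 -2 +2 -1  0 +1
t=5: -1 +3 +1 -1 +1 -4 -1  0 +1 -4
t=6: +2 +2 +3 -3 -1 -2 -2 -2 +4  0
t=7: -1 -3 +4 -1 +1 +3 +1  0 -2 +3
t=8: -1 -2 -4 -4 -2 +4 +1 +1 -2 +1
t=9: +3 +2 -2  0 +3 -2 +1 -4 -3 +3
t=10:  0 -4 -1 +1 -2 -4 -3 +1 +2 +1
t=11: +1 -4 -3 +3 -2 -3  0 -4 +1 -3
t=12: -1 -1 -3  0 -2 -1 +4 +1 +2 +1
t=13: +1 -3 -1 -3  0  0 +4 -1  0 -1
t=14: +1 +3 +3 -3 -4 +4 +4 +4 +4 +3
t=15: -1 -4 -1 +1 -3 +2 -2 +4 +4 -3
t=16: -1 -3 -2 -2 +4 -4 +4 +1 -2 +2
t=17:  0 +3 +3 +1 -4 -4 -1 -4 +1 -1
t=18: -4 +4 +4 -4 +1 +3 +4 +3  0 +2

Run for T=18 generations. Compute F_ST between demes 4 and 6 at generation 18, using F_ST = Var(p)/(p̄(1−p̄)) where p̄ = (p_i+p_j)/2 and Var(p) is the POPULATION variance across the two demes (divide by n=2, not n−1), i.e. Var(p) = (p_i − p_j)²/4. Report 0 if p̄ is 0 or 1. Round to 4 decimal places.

0.0896

t=0: k=[0 0 0 0 0 76 0 0 0 0]
t=1: x=[0.0000 0.0000 0.0000 0.0000 7.6000 60.8000 7.6000 0.0000 0.0000 0.0000] k=[0 0 0 0 4 62 4 0 0 0]
t=2: x=[0.0000 0.0000 0.0000 0.4000 9.4000 50.4000 9.4000 0.4000 0.0000 0.0000] k=[0 0 0 0 8 48 12 0 0 0]
t=3: x=[0.0000 0.0000 0.0000 0.8000 11.2000 40.4000 14.4000 1.2000 0.0000 0.0000] k=[0 0 0 5 15 42 10 3 0 0]
t=4: x=[0.0000 0.0000 0.5000 5.5000 16.7000 36.1000 12.5000 3.4000 0.3000 0.0000] k=[0 0 0 3 13 34 15 2 0 0]
t=5: x=[0.0000 0.0000 0.3000 3.7000 14.1000 30.0000 15.6000 3.1000 0.2000 0.0000] k=[0 0 1 3 15 26 15 3 1 0]
t=6: x=[0.0000 0.1000 1.1000 4.0000 14.9000 23.8000 14.9000 4.0000 1.1000 0.1000] k=[0 2 4 1 14 22 13 2 5 0]
t=7: x=[0.2000 2.0000 3.5000 2.6000 13.5000 20.3000 12.8000 3.4000 4.2000 0.5000] k=[0 0 8 2 15 23 14 3 2 4]
t=8: x=[0.0000 0.8000 6.6000 3.9000 14.5000 21.3000 13.8000 4.0000 2.3000 3.8000] k=[0 0 3 0 13 25 15 5 0 5]
t=9: x=[0.0000 0.3000 2.4000 1.6000 12.9000 22.8000 15.0000 5.5000 1.0000 4.5000] k=[0 2 0 2 16 21 16 2 0 8]
t=10: x=[0.2000 1.6000 0.4000 3.2000 15.1000 20.0000 15.1000 3.2000 1.0000 7.2000] k=[0 0 0 4 13 16 12 4 3 8]
t=11: x=[0.0000 0.0000 0.4000 4.5000 12.4000 15.3000 11.6000 4.7000 3.6000 7.5000] k=[0 0 0 8 10 12 12 1 5 5]
t=12: x=[0.0000 0.0000 0.8000 7.4000 10.0000 11.8000 10.9000 2.5000 4.6000 5.0000] k=[0 0 0 7 8 11 15 4 7 6]
t=13: x=[0.0000 0.0000 0.7000 6.4000 8.2000 11.1000 13.5000 5.4000 6.6000 6.1000] k=[0 0 0 3 8 11 18 4 7 5]
t=14: x=[0.0000 0.0000 0.3000 3.2000 7.8000 11.4000 15.9000 5.7000 6.5000 5.2000] k=[0 0 3 0 4 15 20 10 11 8]
t=15: x=[0.0000 0.3000 2.4000 0.7000 4.7000 14.4000 18.5000 11.1000 10.6000 8.3000] k=[0 0 1 2 2 16 17 15 15 5]
t=16: x=[0.0000 0.1000 1.0000 1.9000 3.4000 14.7000 16.7000 15.2000 14.0000 6.0000] k=[0 0 0 0 7 11 21 16 12 8]
t=17: x=[0.0000 0.0000 0.0000 0.7000 6.7000 11.6000 19.5000 16.1000 12.0000 8.4000] k=[0 0 0 2 3 8 19 12 13 7]
t=18: x=[0.0000 0.0000 0.2000 1.9000 3.4000 8.6000 17.2000 12.8000 12.3000 7.6000] k=[0 0 4 0 4 12 21 16 12 10]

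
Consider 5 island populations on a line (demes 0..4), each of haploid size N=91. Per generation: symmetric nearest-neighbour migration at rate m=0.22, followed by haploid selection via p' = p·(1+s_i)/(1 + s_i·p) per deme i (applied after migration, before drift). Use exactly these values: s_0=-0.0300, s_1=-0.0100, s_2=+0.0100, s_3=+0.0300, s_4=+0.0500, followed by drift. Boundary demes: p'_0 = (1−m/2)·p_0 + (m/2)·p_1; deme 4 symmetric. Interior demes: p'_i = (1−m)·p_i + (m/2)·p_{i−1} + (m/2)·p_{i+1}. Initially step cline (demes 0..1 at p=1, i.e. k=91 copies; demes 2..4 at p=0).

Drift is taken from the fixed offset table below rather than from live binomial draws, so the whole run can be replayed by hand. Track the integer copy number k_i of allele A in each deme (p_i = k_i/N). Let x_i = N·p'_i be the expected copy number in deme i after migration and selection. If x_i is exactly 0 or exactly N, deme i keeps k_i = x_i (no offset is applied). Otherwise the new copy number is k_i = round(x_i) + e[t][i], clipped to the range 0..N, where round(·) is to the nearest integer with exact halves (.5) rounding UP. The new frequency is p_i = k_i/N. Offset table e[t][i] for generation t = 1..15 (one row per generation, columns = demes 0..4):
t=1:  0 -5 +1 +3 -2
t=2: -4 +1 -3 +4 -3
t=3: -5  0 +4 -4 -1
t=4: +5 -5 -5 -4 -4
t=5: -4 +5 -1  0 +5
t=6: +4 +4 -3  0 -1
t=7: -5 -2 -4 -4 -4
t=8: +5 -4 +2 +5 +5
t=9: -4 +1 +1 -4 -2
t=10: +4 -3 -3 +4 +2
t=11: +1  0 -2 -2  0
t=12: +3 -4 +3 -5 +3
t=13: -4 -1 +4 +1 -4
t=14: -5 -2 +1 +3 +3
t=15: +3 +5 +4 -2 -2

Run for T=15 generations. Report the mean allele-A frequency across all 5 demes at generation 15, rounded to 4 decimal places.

t=0: k=[91 91 0 0 0]
t=1: x=[91.0000 80.9001 10.0990 0.0000 0.0000] k=[91 76 11 0 0]
t=2: x=[89.2999 70.3399 17.0776 1.2458 0.0000] k=[85 71 14 5 0]
t=3: x=[83.2467 66.0886 19.4316 5.5932 0.5773] k=[78 66 23 2 0]
t=4: x=[76.3086 62.3932 25.6027 4.2070 0.2310] k=[81 57 21 0 0]
t=5: x=[78.0248 55.4626 22.8197 2.3775 0.0000] k=[74 60 22 2 0]
t=6: x=[72.0063 57.1466 24.1561 4.0940 0.2310] k=[76 61 21 4 0]
t=7: x=[73.9316 58.0390 23.7040 5.5829 0.4619] k=[69 56 20 2 0]
t=8: x=[67.0362 53.2482 22.1463 3.8680 0.2310] k=[72 49 24 9 5]
t=9: x=[68.9654 48.5525 25.2813 10.4810 5.6950] k=[65 50 26 6 4]
t=10: x=[62.7602 48.7826 26.6270 8.1978 4.4207] k=[67 46 24 12 6]
t=11: x=[64.1167 45.6614 25.2813 12.9856 6.9675] k=[65 46 23 11 7]
t=12: x=[62.3151 45.3314 24.3872 12.1887 7.7802] k=[65 41 27 7 11]
t=13: x=[61.7589 41.8727 26.5266 9.8977 11.0240] k=[58 41 31 11 7]
t=14: x=[55.4726 41.5430 30.1001 13.0877 7.7802] k=[50 40 31 16 11]
t=15: x=[48.2102 39.8847 30.5416 17.5143 12.0510] k=[51 45 35 16 10]

0.3451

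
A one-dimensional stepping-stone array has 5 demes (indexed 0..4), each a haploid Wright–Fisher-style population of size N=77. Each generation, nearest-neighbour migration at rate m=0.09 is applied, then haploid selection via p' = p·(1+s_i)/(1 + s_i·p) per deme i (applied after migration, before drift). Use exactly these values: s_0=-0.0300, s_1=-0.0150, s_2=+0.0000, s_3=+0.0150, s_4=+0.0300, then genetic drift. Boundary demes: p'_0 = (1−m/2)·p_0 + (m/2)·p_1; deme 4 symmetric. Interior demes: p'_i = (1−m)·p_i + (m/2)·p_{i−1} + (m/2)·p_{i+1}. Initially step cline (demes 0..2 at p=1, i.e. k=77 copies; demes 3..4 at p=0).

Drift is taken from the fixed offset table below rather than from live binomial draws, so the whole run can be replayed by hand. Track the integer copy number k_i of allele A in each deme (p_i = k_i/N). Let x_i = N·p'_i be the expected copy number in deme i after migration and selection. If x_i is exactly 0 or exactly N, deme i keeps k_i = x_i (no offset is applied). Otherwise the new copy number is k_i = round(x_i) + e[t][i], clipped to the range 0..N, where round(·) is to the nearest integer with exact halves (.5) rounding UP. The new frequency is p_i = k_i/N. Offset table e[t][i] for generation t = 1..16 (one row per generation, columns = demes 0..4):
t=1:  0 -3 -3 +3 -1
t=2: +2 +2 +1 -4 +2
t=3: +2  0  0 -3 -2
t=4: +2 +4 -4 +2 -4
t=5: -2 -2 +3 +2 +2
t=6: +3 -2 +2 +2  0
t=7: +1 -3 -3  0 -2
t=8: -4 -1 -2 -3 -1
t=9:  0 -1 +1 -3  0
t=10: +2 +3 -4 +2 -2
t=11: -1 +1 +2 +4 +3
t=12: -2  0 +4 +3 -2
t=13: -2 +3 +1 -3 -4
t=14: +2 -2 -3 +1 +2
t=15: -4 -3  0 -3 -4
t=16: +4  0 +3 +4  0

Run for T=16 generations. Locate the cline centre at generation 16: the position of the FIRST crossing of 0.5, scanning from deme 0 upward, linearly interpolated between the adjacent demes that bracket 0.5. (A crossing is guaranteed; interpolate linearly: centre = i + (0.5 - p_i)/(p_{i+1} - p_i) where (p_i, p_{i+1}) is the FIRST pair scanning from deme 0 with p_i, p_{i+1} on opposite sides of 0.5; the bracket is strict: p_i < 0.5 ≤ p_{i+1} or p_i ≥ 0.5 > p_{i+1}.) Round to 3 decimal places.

t=0: k=[77 77 77 0 0]
t=1: x=[77.0000 77.0000 73.5350 3.5146 0.0000] k=[77 77 71 7 0]
t=2: x=[77.0000 76.7259 68.3900 9.6904 0.3244] k=[77 77 69 6 2]
t=3: x=[77.0000 76.6345 66.5250 8.7700 2.2435] k=[77 77 67 6 0]
t=4: x=[77.0000 76.5432 64.7050 8.5879 0.2781] k=[77 77 61 11 0]
t=5: x=[77.0000 76.2691 59.4700 12.9142 0.5098] k=[77 74 62 15 3]
t=6: x=[76.8608 73.5455 60.4250 16.7695 3.6412] k=[77 72 62 19 4]
t=7: x=[76.7681 71.7009 60.5150 20.4831 4.8065] k=[77 69 58 20 3]
t=8: x=[76.6289 68.7544 56.7850 21.1728 3.8723] k=[73 68 55 18 3]
t=9: x=[72.6517 67.5150 53.9200 19.2038 3.7798] k=[73 67 55 16 4]
t=10: x=[72.6055 66.5947 53.7850 17.4148 4.6679] k=[75 70 50 19 3]
t=11: x=[74.7082 69.2199 49.5050 19.8939 3.8261] k=[74 70 52 24 7]
t=12: x=[73.7258 69.2655 51.5500 24.7444 7.9738] k=[72 69 56 28 6]
t=13: x=[71.7171 68.4356 55.3250 28.5369 7.1801] k=[70 71 56 26 3]
t=14: x=[69.8499 70.1867 55.3250 26.5735 4.1495] k=[72 68 52 28 6]
t=15: x=[71.6709 67.3330 51.6400 28.3562 7.1801] k=[68 64 52 25 3]
t=16: x=[67.5709 63.4723 51.3250 25.4782 4.1033] k=[72 63 54 29 4]

2.620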